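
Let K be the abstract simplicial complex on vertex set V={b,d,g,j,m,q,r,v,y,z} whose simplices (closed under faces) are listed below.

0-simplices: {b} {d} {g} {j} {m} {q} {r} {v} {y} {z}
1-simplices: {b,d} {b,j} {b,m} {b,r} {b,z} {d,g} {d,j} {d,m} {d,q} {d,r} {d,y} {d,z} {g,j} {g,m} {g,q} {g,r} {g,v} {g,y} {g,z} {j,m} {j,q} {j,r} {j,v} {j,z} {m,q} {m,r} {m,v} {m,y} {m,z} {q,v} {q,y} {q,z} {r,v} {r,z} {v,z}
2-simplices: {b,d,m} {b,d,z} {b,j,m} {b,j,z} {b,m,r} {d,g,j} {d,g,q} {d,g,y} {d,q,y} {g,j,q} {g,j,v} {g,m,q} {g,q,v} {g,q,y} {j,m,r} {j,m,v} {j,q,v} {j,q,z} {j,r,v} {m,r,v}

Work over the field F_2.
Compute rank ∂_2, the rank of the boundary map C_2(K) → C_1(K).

n_0=10 n_1=35 n_2=20  [Z2]
∂1: piv[bd,bj,bm,br,bz,dg,dq,dy,gv] rk=9  ker:dj,dm,dr,dz,gj,gm,gq,gr,gy,gz,jm,jq,jr,jv,jz,mq,mr,mv,my,mz,qv,qy,qz,rv,rz,vz
∂2: piv[bdm,bdz,bjm,bjz,bmr,dgj,dgq,dgy,dqy,gjq,gjv,gmq,gqv,jmr,jmv,jqz,jrv] rk=17  ker:gqy,jqv,mrv
rk∂_2=17

rank∂_2=17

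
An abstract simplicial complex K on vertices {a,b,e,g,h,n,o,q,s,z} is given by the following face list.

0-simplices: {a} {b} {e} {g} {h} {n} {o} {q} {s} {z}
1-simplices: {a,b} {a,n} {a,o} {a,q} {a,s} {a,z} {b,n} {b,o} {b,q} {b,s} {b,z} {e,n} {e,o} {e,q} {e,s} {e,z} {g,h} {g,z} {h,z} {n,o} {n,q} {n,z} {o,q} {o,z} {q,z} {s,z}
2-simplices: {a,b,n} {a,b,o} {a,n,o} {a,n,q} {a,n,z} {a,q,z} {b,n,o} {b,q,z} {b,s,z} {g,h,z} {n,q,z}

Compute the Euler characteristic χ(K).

n_0=10 n_1=26 n_2=11
χ=+10−26+11=-5

χ(K)=-5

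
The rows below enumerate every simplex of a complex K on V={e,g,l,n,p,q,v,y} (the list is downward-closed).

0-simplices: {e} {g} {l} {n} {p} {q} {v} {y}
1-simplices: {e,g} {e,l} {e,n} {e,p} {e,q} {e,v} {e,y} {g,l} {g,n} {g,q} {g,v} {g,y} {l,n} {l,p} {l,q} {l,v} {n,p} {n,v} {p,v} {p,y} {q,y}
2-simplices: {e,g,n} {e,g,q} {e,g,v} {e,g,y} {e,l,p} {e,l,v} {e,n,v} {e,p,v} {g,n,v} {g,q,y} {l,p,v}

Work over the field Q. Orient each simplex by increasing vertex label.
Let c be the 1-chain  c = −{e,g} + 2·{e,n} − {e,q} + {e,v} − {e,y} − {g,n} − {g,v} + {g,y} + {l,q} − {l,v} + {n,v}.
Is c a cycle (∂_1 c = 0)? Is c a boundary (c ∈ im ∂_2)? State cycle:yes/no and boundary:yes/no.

n_0=8 n_1=21 n_2=11  [Q]
∂1: piv[eg,el,en,ep,eq,ev,ey] rk=7  ker:gl,gn,gq,gv,gy,ln,lp,lq,lv,np,nv,pv,py,qy
∂2: piv[egn,egq,egv,egy,elp,elv,env,epv,gqy] rk=9  ker:gnv,lpv
∂1c = 0
c vs im∂2: residual ≠ 0 ⇒ not boundary

cycle:yes boundary:no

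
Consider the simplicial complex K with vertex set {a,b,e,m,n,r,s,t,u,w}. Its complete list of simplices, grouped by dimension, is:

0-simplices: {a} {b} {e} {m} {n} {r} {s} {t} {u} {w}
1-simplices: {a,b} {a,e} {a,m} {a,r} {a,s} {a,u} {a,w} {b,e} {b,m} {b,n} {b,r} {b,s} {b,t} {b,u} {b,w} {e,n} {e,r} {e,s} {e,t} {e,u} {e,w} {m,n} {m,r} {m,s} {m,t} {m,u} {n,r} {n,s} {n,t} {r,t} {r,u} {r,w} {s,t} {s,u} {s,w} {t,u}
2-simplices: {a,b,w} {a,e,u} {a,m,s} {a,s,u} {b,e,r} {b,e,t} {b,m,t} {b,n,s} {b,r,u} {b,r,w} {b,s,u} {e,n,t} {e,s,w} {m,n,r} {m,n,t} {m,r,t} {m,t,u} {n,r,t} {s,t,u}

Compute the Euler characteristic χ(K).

χ(K)=-7

n_0=10 n_1=36 n_2=19
χ=+10−36+19=-7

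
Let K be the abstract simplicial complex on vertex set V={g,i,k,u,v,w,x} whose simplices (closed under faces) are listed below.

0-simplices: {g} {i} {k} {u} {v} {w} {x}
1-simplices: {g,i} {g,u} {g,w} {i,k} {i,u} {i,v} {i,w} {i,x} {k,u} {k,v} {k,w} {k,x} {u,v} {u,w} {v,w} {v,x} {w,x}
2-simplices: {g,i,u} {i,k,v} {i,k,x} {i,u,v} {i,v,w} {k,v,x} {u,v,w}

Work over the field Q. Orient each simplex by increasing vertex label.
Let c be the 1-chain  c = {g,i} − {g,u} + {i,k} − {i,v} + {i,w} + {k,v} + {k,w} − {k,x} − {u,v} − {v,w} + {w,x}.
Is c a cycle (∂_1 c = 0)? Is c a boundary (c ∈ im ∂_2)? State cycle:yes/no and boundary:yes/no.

cycle:yes boundary:no

n_0=7 n_1=17 n_2=7  [Q]
∂1: piv[gi,gu,gw,ik,iv,ix] rk=6  ker:iu,iw,ku,kv,kw,kx,uv,uw,vw,vx,wx
∂2: piv[giu,ikv,ikx,iuv,ivw,kvx,uvw] rk=7
∂1c = 0
c vs im∂2: residual ≠ 0 ⇒ not boundary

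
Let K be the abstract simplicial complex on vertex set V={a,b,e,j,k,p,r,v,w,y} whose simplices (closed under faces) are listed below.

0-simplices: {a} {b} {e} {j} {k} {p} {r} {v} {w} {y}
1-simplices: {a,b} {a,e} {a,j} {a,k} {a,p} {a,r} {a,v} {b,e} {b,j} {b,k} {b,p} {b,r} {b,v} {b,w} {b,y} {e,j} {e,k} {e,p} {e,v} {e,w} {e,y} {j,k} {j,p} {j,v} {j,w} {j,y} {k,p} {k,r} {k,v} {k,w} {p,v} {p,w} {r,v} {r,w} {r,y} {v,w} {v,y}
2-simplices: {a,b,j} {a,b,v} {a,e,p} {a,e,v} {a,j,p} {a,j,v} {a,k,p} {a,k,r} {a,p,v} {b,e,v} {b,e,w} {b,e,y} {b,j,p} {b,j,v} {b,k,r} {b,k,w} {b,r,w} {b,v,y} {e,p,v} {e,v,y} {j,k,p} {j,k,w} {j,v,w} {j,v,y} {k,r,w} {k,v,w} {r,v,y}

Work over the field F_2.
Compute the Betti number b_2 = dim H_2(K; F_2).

n_0=10 n_1=37 n_2=27  [Z2]
∂1: piv[ab,ae,aj,ak,ap,ar,av,bw,by] rk=9  ker:be,bj,bk,bp,br,bv,ej,ek,ep,ev,ew,ey,jk,jp,jv,jw,jy,kp,kr,kv,kw,pv,pw,rv,rw,ry,vw,vy
∂2: piv[abj,abv,aep,aev,ajp,ajv,akp,akr,apv,bev,bew,bey,bjp,bkr,bkw,brw,bvy,jkp,jkw,jvw,jvy,kvw,rvy] rk=23  ker:bjv,epv,evy,krw
b_2=(27−23)−0=4

b_2=4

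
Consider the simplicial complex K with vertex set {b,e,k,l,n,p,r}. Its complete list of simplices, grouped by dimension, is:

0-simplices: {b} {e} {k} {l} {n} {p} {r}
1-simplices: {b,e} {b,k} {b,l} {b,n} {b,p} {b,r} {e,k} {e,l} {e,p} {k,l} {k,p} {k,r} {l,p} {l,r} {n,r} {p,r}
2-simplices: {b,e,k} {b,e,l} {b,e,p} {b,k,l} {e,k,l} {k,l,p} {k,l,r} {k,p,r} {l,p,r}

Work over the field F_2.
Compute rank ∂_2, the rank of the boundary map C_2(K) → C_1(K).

rank∂_2=7

n_0=7 n_1=16 n_2=9  [Z2]
∂1: piv[be,bk,bl,bn,bp,br] rk=6  ker:ek,el,ep,kl,kp,kr,lp,lr,nr,pr
∂2: piv[bek,bel,bep,bkl,klp,klr,kpr] rk=7  ker:ekl,lpr
rk∂_2=7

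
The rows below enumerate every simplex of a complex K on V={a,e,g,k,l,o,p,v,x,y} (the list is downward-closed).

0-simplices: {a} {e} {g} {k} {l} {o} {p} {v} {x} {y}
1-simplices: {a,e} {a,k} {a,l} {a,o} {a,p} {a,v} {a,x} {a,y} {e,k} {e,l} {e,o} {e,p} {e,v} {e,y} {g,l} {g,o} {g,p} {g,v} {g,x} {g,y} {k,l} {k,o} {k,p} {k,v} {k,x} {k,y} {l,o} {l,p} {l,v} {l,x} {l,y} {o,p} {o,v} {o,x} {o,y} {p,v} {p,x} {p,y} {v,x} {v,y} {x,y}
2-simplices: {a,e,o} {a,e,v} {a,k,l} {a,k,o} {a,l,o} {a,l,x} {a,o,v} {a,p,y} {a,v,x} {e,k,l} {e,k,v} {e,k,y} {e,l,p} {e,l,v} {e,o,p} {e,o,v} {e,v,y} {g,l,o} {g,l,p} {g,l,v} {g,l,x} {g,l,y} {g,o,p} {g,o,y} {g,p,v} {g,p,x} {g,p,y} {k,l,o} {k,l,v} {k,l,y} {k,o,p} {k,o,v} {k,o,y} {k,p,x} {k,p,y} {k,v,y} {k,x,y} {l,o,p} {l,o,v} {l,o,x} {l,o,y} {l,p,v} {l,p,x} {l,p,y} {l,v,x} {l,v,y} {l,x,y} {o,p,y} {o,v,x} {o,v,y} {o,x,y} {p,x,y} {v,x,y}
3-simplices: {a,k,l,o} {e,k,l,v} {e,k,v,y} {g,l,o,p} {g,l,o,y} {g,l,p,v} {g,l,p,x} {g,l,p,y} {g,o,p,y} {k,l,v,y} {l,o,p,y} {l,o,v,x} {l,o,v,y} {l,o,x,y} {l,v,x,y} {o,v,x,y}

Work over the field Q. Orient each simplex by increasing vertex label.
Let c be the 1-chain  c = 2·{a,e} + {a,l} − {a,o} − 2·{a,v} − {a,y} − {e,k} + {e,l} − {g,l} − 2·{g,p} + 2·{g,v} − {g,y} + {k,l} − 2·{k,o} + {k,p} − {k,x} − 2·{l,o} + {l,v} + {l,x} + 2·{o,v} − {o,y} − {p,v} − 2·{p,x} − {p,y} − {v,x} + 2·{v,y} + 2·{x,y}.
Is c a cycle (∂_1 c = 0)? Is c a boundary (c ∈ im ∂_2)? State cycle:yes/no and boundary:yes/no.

n_0=10 n_1=41 n_2=53 n_3=16  [Q]
∂1: piv[ae,ak,al,ao,ap,av,ax,ay,gl] rk=9  ker:ek,el,eo,ep,ev,ey,go,gp,gv,gx,gy,kl,ko,kp,kv,kx,ky,lo,lp,lv,lx,ly,op,ov,ox,oy,pv,px,py,vx,vy,xy
∂2: piv[aeo,aev,akl,ako,alo,alx,aov,apy,avx,ekl,ekv,eky,elp,elv,eop,evy,glo,glp,glv,glx,gly,gop,goy,gpv,gpx,gpy,kly,kop,kpx,kxy,lox] rk=31  ker:eov,klo,klv,kov,koy,kpy,kvy,lop,lov,loy,lpv,lpx,lpy,lvx,lvy,lxy,opy,ovx,ovy,oxy,pxy,vxy
∂3: piv[aklo,eklv,ekvy,glop,gloy,glpv,glpx,glpy,gopy,klvy,lovx,lovy,loxy,lvxy] rk=14  ker:lopy,ovxy
∂1c = {a} + 2·{e} + 2·{g} + 2·{l} − 6·{o} + 3·{p} + {v} − 5·{x}

cycle:no boundary:no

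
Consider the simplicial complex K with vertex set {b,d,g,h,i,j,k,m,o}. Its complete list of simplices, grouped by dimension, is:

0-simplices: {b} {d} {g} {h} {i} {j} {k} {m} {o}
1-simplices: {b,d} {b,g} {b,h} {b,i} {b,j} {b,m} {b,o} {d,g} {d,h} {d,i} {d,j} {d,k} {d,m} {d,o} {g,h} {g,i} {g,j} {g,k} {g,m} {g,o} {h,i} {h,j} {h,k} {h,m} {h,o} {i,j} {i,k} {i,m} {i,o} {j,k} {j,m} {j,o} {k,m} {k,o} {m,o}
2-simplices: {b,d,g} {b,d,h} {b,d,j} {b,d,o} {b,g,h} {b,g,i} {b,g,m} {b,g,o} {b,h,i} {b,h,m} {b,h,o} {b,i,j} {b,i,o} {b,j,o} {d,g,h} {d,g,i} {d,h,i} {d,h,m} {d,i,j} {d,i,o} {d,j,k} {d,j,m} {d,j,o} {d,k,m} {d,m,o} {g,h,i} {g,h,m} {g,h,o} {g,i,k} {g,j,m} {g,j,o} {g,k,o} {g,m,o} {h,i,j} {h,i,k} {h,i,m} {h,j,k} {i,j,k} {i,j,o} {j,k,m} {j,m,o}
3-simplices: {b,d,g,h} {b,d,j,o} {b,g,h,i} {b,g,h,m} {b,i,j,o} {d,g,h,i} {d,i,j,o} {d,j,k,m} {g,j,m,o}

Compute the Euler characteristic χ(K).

χ(K)=6

n_0=9 n_1=35 n_2=41 n_3=9
χ=+9−35+41−9=6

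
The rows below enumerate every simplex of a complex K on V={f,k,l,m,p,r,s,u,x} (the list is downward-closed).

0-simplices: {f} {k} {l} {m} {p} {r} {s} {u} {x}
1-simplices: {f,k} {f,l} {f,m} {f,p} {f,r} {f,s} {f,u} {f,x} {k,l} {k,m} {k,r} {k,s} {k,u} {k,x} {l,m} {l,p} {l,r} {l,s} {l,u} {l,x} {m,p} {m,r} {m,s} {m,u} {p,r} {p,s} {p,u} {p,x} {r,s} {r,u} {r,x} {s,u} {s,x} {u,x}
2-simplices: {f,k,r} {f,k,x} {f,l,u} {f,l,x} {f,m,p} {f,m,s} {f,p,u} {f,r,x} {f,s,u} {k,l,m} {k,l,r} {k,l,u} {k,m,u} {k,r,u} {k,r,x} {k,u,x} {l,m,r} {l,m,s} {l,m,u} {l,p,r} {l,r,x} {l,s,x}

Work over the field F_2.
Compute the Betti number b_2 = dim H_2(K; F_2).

n_0=9 n_1=34 n_2=22  [Z2]
∂1: piv[fk,fl,fm,fp,fr,fs,fu,fx] rk=8  ker:kl,km,kr,ks,ku,kx,lm,lp,lr,ls,lu,lx,mp,mr,ms,mu,pr,ps,pu,px,rs,ru,rx,su,sx,ux
∂2: piv[fkr,fkx,flu,flx,fmp,fms,fpu,frx,fsu,klm,klr,klu,kmu,kru,kux,lmr,lms,lpr,lrx,lsx] rk=20  ker:krx,lmu
b_2=(22−20)−0=2

b_2=2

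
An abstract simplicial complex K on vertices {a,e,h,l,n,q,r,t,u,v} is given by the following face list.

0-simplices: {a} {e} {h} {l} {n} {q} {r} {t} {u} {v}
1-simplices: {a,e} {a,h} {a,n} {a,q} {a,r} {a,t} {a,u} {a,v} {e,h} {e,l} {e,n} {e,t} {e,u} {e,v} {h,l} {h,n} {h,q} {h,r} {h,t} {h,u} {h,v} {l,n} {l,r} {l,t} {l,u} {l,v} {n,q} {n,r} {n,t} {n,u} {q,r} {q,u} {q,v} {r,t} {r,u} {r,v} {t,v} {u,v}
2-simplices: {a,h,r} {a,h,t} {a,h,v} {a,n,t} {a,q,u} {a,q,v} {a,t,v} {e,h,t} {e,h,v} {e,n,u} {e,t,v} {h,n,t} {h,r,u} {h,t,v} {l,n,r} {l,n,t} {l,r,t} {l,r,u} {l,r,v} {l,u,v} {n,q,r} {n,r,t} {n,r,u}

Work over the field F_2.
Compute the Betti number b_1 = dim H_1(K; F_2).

n_0=10 n_1=38 n_2=23  [Z2]
∂1: piv[ae,ah,an,aq,ar,at,au,av,el] rk=9  ker:eh,en,et,eu,ev,hl,hn,hq,hr,ht,hu,hv,ln,lr,lt,lu,lv,nq,nr,nt,nu,qr,qu,qv,rt,ru,rv,tv,uv
∂2: piv[ahr,aht,ahv,ant,aqu,aqv,atv,eht,ehv,enu,hnt,hru,lnr,lnt,lrt,lru,lrv,luv,nqr,nru] rk=20  ker:etv,htv,nrt
b_1=(38−9)−20=9

b_1=9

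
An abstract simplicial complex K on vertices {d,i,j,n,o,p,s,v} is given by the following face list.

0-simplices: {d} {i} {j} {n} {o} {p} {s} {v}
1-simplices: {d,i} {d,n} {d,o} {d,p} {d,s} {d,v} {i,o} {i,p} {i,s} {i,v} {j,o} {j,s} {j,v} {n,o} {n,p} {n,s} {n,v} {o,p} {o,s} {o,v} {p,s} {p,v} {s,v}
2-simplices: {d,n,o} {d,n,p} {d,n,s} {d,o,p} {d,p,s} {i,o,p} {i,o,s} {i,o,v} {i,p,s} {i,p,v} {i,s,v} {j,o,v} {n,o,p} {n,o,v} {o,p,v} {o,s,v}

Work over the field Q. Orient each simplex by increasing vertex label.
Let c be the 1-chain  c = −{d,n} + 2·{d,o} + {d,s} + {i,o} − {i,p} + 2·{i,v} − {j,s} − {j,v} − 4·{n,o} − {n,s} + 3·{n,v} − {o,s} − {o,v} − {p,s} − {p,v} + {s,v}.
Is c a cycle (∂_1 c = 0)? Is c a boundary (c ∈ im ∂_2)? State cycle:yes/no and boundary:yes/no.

cycle:no boundary:no

n_0=8 n_1=23 n_2=16  [Q]
∂1: piv[di,dn,do,dp,ds,dv,jo] rk=7  ker:io,ip,is,iv,js,jv,no,np,ns,nv,op,os,ov,ps,pv,sv
∂2: piv[dno,dnp,dns,dop,dps,iop,ios,iov,ips,ipv,isv,jov,nov] rk=13  ker:nop,opv,osv
∂1c = −2·{d} − 2·{i} + 2·{j} + {n} + {o} + {p} − 4·{s} + 3·{v}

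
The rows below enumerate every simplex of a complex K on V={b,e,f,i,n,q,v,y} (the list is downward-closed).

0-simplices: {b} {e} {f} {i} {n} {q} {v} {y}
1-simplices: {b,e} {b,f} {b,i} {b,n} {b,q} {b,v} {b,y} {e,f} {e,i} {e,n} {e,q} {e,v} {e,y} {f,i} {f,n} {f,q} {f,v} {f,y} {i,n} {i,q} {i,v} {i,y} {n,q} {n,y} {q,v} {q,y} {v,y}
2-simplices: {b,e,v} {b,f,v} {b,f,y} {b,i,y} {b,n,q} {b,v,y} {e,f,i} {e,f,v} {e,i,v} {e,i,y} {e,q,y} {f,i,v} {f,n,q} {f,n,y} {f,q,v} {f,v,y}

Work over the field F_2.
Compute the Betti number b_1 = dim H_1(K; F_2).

n_0=8 n_1=27 n_2=16  [Z2]
∂1: piv[be,bf,bi,bn,bq,bv,by] rk=7  ker:ef,ei,en,eq,ev,ey,fi,fn,fq,fv,fy,in,iq,iv,iy,nq,ny,qv,qy,vy
∂2: piv[bev,bfv,bfy,biy,bnq,bvy,efi,efv,eiv,eiy,eqy,fnq,fny,fqv] rk=14  ker:fiv,fvy
b_1=(27−7)−14=6

b_1=6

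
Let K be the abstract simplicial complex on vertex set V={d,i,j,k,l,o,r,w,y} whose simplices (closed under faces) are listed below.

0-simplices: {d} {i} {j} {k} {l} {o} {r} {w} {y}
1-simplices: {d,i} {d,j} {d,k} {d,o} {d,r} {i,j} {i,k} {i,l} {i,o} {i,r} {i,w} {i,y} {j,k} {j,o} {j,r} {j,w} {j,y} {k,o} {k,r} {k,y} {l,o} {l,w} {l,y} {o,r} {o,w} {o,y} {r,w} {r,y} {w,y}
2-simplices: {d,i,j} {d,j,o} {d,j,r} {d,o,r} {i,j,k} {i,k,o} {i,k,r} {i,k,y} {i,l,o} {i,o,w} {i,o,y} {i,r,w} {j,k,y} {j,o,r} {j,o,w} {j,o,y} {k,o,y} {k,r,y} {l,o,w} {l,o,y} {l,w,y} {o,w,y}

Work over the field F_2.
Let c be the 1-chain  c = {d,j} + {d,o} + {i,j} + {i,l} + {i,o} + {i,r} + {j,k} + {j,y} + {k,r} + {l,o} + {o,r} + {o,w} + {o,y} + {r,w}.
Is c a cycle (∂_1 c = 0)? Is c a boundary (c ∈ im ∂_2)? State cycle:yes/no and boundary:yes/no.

n_0=9 n_1=29 n_2=22  [Z2]
∂1: piv[di,dj,dk,do,dr,il,iw,iy] rk=8  ker:ij,ik,io,ir,jk,jo,jr,jw,jy,ko,kr,ky,lo,lw,ly,or,ow,oy,rw,ry,wy
∂2: piv[dij,djo,djr,dor,ijk,iko,ikr,iky,ilo,iow,ioy,irw,jky,jow,joy,kry,low,loy,lwy] rk=19  ker:jor,koy,owy
∂1c = 0
c vs im∂2: residual ≠ 0 ⇒ not boundary

cycle:yes boundary:no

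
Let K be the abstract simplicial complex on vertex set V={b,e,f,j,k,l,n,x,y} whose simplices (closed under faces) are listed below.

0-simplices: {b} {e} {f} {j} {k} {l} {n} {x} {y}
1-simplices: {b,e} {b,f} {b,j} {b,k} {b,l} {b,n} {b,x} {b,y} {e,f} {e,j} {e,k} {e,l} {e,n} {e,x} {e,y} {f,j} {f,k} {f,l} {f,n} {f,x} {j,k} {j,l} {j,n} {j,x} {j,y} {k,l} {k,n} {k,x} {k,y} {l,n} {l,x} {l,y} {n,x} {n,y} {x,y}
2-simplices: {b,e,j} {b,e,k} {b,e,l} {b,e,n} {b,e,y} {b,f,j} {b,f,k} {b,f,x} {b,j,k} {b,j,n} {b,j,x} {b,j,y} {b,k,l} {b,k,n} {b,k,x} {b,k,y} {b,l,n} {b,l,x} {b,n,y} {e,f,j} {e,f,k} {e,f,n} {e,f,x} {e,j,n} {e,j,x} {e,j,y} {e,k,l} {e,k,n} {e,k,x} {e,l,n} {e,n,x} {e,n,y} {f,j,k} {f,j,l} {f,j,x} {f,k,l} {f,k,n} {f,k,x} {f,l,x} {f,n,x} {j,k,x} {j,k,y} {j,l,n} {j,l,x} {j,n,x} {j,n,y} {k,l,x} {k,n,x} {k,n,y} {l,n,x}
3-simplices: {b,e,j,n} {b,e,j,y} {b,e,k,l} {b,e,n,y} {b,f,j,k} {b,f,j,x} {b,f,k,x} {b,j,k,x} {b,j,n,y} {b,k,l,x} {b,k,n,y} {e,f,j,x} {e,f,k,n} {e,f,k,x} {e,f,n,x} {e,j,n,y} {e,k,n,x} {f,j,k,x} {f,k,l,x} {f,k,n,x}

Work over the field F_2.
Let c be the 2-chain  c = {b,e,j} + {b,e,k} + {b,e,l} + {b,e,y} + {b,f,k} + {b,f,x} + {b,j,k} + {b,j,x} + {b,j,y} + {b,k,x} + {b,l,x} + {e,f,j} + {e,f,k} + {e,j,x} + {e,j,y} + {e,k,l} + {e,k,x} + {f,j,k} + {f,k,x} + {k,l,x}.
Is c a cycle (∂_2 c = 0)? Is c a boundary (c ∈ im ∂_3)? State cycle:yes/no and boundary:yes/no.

cycle:yes boundary:yes

n_0=9 n_1=35 n_2=50 n_3=20  [Z2]
∂1: piv[be,bf,bj,bk,bl,bn,bx,by] rk=8  ker:ef,ej,ek,el,en,ex,ey,fj,fk,fl,fn,fx,jk,jl,jn,jx,jy,kl,kn,kx,ky,ln,lx,ly,nx,ny,xy
∂2: piv[bej,bek,bel,ben,bey,bfj,bfk,bfx,bjk,bjn,bjx,bjy,bkl,bkn,bkx,bky,bln,blx,bny,efj,efn,efx,enx,fjl,fkl] rk=25  ker:efk,ejn,ejx,ejy,ekl,ekn,ekx,eln,eny,fjk,fjx,fkn,fkx,flx,fnx,jkx,jky,jln,jlx,jnx,jny,klx,knx,kny,lnx
∂3: piv[bejn,bejy,bekl,beny,bfjk,bfjx,bfkx,bjkx,bjny,bklx,bkny,efjx,efkn,efkx,efnx,eknx,fklx] rk=17  ker:ejny,fjkx,fknx
∂2c = 0
c vs im∂3: reduces to 0 ⇒ boundary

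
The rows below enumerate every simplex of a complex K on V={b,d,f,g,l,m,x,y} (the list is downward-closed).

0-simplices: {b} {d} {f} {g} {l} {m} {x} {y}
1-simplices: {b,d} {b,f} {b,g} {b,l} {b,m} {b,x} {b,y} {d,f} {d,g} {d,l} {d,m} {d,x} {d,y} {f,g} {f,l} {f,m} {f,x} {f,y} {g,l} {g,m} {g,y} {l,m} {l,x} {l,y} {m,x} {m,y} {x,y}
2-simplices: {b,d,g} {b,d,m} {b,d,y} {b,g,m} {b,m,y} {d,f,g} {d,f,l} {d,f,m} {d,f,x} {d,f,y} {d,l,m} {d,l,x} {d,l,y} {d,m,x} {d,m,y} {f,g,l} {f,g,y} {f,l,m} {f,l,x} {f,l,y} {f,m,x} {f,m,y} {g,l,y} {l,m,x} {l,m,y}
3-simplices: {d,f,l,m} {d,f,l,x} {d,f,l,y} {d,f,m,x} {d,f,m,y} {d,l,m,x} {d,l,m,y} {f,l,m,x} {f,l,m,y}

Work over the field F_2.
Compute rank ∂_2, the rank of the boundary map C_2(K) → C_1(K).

rank∂_2=16

n_0=8 n_1=27 n_2=25 n_3=9  [Z2]
∂1: piv[bd,bf,bg,bl,bm,bx,by] rk=7  ker:df,dg,dl,dm,dx,dy,fg,fl,fm,fx,fy,gl,gm,gy,lm,lx,ly,mx,my,xy
∂2: piv[bdg,bdm,bdy,bgm,bmy,dfg,dfl,dfm,dfx,dfy,dlm,dlx,dly,dmx,fgl,fgy] rk=16  ker:dmy,flm,flx,fly,fmx,fmy,gly,lmx,lmy
∂3: piv[dflm,dflx,dfly,dfmx,dfmy,dlmx,dlmy] rk=7  ker:flmx,flmy
rk∂_2=16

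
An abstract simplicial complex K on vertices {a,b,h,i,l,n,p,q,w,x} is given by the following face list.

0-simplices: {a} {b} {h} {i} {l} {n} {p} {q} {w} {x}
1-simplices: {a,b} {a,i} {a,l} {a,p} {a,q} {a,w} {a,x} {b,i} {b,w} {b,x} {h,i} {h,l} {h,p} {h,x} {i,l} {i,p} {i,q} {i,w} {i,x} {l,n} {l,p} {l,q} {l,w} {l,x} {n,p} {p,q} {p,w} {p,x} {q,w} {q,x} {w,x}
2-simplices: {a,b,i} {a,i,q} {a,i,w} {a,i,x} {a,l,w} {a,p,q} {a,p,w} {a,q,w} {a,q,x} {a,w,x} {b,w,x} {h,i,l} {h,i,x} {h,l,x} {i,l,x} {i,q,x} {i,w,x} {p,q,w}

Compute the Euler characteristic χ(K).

n_0=10 n_1=31 n_2=18
χ=+10−31+18=-3

χ(K)=-3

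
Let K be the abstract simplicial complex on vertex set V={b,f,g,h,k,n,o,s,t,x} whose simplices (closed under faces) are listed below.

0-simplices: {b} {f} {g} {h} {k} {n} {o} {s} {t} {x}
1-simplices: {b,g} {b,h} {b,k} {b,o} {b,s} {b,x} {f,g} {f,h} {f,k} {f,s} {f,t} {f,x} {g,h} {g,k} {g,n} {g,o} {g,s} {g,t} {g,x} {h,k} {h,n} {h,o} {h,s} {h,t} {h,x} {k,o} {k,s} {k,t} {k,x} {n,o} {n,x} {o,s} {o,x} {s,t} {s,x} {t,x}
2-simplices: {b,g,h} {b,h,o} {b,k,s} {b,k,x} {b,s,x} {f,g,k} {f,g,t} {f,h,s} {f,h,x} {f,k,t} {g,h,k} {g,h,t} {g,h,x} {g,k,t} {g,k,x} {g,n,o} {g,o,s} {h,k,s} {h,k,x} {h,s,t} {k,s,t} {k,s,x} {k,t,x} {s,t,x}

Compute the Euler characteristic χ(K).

n_0=10 n_1=36 n_2=24
χ=+10−36+24=-2

χ(K)=-2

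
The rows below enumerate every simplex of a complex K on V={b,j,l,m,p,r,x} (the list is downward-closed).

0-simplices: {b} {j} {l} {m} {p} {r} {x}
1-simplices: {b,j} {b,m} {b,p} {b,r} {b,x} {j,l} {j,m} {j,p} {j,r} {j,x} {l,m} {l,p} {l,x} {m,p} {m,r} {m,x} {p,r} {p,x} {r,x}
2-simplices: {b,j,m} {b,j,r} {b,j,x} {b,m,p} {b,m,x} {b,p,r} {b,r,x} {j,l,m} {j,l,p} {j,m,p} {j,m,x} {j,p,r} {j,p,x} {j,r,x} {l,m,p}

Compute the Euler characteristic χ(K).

n_0=7 n_1=19 n_2=15
χ=+7−19+15=3

χ(K)=3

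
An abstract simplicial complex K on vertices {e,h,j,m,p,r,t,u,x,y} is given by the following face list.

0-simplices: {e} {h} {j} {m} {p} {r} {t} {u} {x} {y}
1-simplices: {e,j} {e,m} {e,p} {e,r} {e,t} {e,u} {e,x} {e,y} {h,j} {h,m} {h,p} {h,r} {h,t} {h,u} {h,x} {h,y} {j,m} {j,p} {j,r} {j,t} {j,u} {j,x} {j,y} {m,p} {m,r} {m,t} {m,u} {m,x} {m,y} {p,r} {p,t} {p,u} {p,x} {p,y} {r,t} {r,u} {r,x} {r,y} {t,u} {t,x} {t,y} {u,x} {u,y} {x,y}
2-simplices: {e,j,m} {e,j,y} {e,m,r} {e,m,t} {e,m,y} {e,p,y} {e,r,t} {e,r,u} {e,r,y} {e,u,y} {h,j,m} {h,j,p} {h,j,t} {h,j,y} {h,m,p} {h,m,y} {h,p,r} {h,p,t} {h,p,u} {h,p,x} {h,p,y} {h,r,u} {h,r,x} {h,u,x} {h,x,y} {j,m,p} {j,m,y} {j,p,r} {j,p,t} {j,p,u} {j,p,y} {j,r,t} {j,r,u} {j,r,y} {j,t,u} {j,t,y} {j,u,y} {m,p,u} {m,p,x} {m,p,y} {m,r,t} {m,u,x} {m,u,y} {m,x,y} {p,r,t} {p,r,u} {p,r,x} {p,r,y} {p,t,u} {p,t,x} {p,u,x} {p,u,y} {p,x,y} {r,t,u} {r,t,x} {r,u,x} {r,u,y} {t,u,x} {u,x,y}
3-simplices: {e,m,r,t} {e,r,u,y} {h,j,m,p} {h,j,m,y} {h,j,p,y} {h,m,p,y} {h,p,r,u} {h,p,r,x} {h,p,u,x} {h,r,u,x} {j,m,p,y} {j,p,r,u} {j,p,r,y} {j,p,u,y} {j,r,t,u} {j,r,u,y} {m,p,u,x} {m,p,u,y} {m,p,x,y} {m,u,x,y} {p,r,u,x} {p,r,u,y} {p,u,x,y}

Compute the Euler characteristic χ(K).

χ(K)=2

n_0=10 n_1=44 n_2=59 n_3=23
χ=+10−44+59−23=2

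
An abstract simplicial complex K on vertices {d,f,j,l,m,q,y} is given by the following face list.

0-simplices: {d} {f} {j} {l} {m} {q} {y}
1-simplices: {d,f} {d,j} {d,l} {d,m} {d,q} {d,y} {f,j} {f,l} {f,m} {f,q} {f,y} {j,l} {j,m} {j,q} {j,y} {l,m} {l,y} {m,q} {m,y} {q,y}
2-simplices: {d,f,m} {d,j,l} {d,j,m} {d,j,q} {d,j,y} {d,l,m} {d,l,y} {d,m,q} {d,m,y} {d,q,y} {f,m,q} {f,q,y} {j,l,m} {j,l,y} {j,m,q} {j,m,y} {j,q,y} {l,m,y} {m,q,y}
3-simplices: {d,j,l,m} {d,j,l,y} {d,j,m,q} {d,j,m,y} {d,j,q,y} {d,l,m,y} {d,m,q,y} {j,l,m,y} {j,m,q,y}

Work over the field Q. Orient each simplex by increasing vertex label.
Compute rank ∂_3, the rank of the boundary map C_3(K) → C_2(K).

n_0=7 n_1=20 n_2=19 n_3=9  [Q]
∂1: piv[df,dj,dl,dm,dq,dy] rk=6  ker:fj,fl,fm,fq,fy,jl,jm,jq,jy,lm,ly,mq,my,qy
∂2: piv[dfm,djl,djm,djq,djy,dlm,dly,dmq,dmy,dqy,fmq,fqy] rk=12  ker:jlm,jly,jmq,jmy,jqy,lmy,mqy
∂3: piv[djlm,djly,djmq,djmy,djqy,dlmy,dmqy] rk=7  ker:jlmy,jmqy
rk∂_3=7

rank∂_3=7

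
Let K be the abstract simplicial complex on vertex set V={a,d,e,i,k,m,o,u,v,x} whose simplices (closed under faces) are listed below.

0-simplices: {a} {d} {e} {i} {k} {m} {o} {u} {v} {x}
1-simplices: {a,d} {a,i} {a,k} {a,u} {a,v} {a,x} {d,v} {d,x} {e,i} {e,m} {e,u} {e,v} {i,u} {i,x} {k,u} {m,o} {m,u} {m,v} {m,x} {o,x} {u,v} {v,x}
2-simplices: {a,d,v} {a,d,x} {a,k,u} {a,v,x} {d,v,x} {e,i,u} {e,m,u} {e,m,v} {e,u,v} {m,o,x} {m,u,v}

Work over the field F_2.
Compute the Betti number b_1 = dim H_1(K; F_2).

n_0=10 n_1=22 n_2=11  [Z2]
∂1: piv[ad,ai,ak,au,av,ax,ei,em,mo] rk=9  ker:dv,dx,eu,ev,iu,ix,ku,mu,mv,mx,ox,uv,vx
∂2: piv[adv,adx,aku,avx,eiu,emu,emv,euv,mox] rk=9  ker:dvx,muv
b_1=(22−9)−9=4

b_1=4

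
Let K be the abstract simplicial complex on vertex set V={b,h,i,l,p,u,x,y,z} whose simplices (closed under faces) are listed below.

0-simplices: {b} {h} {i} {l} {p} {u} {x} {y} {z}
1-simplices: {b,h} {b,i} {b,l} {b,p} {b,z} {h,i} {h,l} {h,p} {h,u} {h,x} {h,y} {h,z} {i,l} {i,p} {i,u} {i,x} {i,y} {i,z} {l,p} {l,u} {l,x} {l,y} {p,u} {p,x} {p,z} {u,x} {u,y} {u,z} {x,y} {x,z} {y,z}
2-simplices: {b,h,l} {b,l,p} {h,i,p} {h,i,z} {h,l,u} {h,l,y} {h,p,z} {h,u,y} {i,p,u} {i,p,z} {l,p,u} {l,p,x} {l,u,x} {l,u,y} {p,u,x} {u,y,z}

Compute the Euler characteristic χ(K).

χ(K)=-6

n_0=9 n_1=31 n_2=16
χ=+9−31+16=-6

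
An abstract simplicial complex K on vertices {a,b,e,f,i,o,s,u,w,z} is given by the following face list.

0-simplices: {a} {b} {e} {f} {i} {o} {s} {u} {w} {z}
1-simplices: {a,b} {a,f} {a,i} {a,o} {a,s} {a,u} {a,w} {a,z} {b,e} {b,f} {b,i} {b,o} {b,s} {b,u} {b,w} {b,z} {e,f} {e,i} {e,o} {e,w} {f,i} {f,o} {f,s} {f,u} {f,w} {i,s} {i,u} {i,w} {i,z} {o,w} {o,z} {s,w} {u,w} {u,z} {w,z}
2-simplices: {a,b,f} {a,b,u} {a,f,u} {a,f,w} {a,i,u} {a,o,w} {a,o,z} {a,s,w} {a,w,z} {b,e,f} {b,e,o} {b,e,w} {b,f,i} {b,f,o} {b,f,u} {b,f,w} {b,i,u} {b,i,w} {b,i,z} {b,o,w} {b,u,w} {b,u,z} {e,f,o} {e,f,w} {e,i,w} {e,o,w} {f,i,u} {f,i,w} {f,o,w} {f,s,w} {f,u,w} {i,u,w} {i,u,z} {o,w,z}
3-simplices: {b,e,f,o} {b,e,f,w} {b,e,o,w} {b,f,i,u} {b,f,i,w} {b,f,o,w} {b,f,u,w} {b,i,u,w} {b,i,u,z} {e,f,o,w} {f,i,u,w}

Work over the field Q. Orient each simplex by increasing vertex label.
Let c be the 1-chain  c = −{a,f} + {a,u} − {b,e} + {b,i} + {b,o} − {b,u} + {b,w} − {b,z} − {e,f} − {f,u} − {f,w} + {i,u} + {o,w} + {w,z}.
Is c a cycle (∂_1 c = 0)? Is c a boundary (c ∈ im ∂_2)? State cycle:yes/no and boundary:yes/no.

n_0=10 n_1=35 n_2=34 n_3=11  [Q]
∂1: piv[ab,af,ai,ao,as,au,aw,az,be] rk=9  ker:bf,bi,bo,bs,bu,bw,bz,ef,ei,eo,ew,fi,fo,fs,fu,fw,is,iu,iw,iz,ow,oz,sw,uw,uz,wz
∂2: piv[abf,abu,afu,afw,aiu,aow,aoz,asw,awz,bef,beo,bew,bfi,bfo,bfw,biu,biw,biz,bow,buw,buz,eiw,fsw] rk=23  ker:bfu,efo,efw,eow,fiu,fiw,fow,fuw,iuw,iuz,owz
∂3: piv[befo,befw,beow,bfiu,bfiw,bfow,bfuw,biuw,biuz] rk=9  ker:efow,fiuw
∂1c = 0
c vs im∂2: residual ≠ 0 ⇒ not boundary

cycle:yes boundary:no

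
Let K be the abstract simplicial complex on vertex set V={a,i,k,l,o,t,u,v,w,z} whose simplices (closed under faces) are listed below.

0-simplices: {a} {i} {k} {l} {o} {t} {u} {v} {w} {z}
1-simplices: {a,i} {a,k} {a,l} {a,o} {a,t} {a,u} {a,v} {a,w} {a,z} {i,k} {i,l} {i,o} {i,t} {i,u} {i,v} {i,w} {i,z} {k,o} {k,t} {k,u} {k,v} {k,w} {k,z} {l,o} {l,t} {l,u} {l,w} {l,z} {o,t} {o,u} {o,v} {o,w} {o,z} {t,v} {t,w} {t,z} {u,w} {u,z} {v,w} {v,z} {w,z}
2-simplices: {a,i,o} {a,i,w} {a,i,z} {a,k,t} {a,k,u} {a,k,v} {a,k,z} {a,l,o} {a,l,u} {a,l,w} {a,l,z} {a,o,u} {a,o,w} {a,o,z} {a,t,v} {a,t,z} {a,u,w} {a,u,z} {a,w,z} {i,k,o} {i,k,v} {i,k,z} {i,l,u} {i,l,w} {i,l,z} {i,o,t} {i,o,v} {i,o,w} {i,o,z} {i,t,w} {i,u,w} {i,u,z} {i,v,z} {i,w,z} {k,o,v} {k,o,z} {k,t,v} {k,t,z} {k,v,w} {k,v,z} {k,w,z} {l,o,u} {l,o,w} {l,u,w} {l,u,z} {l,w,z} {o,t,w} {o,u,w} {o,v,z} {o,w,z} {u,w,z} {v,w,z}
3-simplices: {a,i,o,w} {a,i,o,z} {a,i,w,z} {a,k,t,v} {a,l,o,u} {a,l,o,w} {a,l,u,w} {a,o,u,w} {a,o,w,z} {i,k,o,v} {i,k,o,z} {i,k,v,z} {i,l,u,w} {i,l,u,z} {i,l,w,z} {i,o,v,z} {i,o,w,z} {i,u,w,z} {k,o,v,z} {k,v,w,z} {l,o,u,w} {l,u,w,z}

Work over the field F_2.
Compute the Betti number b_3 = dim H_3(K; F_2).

n_0=10 n_1=41 n_2=52 n_3=22  [Z2]
∂1: piv[ai,ak,al,ao,at,au,av,aw,az] rk=9  ker:ik,il,io,it,iu,iv,iw,iz,ko,kt,ku,kv,kw,kz,lo,lt,lu,lw,lz,ot,ou,ov,ow,oz,tv,tw,tz,uw,uz,vw,vz,wz
∂2: piv[aio,aiw,aiz,akt,aku,akv,akz,alo,alu,alw,alz,aou,aow,aoz,atv,atz,auw,auz,awz,iko,ikv,ikz,ilu,ilw,iot,iov,itw,ivz,kvw,kwz] rk=30  ker:ilz,iow,ioz,iuw,iuz,iwz,kov,koz,ktv,ktz,kvz,lou,low,luw,luz,lwz,otw,ouw,ovz,owz,uwz,vwz
∂3: piv[aiow,aioz,aiwz,aktv,alou,alow,aluw,aouw,aowz,ikov,ikoz,ikvz,iluw,iluz,ilwz,iovz,iuwz,kvwz] rk=18  ker:iowz,kovz,louw,luwz
b_3=(22−18)−0=4

b_3=4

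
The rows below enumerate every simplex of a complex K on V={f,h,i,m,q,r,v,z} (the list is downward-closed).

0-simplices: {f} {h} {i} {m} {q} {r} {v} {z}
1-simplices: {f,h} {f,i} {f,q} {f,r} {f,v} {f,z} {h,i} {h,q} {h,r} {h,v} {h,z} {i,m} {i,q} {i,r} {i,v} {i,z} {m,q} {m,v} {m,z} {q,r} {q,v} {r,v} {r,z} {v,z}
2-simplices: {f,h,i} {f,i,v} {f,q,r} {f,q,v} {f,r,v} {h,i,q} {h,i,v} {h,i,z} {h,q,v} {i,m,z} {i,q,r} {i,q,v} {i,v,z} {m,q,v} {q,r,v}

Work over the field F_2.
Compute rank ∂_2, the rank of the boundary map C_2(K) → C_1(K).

n_0=8 n_1=24 n_2=15  [Z2]
∂1: piv[fh,fi,fq,fr,fv,fz,im] rk=7  ker:hi,hq,hr,hv,hz,iq,ir,iv,iz,mq,mv,mz,qr,qv,rv,rz,vz
∂2: piv[fhi,fiv,fqr,fqv,frv,hiq,hiv,hiz,hqv,imz,iqr,ivz,mqv] rk=13  ker:iqv,qrv
rk∂_2=13

rank∂_2=13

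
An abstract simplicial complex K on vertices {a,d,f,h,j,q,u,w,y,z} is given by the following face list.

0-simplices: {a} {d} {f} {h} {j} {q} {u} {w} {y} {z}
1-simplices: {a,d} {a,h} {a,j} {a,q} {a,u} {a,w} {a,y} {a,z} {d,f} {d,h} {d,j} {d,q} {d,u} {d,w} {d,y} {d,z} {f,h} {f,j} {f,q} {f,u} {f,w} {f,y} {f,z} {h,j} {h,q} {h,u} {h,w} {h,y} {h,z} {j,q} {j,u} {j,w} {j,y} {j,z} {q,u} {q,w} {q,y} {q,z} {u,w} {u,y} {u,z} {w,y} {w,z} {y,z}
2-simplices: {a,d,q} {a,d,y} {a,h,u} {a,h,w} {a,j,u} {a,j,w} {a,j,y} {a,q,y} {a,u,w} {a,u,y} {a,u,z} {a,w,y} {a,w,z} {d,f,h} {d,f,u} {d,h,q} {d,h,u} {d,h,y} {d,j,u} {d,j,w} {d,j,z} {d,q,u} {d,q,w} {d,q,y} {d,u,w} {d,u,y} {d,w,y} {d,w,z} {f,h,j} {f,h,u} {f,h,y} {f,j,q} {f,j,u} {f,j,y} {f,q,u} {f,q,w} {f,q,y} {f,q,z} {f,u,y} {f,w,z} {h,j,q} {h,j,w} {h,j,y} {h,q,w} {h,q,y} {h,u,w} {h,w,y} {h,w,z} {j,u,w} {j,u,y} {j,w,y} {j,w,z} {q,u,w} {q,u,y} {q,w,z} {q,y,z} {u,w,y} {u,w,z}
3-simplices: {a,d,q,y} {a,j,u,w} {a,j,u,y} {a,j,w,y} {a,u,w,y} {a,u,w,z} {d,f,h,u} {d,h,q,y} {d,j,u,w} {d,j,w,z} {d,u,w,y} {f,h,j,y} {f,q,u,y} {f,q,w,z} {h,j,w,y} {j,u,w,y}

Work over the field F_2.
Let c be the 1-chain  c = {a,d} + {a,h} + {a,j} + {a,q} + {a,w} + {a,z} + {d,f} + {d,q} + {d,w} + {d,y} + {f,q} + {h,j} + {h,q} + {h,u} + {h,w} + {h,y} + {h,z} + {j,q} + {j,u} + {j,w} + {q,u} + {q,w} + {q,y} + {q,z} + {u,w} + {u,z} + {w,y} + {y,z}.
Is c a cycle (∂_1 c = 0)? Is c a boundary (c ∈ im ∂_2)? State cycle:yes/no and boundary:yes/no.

cycle:no boundary:no

n_0=10 n_1=44 n_2=58 n_3=16  [Z2]
∂1: piv[ad,ah,aj,aq,au,aw,ay,az,df] rk=9  ker:dh,dj,dq,du,dw,dy,dz,fh,fj,fq,fu,fw,fy,fz,hj,hq,hu,hw,hy,hz,jq,ju,jw,jy,jz,qu,qw,qy,qz,uw,uy,uz,wy,wz,yz
∂2: piv[adq,ady,ahu,ahw,aju,ajw,ajy,aqy,auw,auy,auz,awy,awz,dfh,dfu,dhq,dhu,dhy,dju,djw,djz,dqu,dqw,duy,dwz,fhj,fhy,fjq,fju,fqu,fqw,fqz,fwz,hwz,qyz] rk=35  ker:dqy,duw,dwy,fhu,fjy,fqy,fuy,hjq,hjw,hjy,hqw,hqy,huw,hwy,juw,juy,jwy,jwz,quw,quy,qwz,uwy,uwz
∂3: piv[adqy,ajuw,ajuy,ajwy,auwy,auwz,dfhu,dhqy,djuw,djwz,duwy,fhjy,fquy,fqwz,hjwy] rk=15  ker:juwy
∂1c = {d} + {h} + {j} + {q} + {u} + {w} + {y} + {z}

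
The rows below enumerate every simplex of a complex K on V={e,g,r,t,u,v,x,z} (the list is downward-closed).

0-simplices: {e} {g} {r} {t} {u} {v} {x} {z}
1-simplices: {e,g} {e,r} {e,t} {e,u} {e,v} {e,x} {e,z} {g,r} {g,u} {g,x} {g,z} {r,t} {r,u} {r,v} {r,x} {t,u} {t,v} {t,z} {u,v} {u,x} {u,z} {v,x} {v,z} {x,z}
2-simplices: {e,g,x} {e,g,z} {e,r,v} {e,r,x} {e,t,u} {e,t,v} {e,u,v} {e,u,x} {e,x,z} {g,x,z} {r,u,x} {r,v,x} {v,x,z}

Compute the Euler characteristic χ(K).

χ(K)=-3

n_0=8 n_1=24 n_2=13
χ=+8−24+13=-3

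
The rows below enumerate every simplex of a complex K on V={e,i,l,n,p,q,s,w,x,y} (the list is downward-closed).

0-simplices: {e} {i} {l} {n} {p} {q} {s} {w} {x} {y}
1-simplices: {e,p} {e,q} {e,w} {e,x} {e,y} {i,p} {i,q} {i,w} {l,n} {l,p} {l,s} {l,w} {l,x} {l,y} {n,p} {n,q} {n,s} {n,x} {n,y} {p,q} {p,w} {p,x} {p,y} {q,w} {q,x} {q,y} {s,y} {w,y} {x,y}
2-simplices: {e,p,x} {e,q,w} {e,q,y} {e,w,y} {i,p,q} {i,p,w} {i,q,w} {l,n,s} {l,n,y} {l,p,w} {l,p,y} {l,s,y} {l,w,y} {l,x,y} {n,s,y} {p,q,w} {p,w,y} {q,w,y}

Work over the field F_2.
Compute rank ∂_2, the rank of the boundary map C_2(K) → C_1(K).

rank∂_2=14

n_0=10 n_1=29 n_2=18  [Z2]
∂1: piv[ep,eq,ew,ex,ey,ip,ln,lp,ls] rk=9  ker:iq,iw,lw,lx,ly,np,nq,ns,nx,ny,pq,pw,px,py,qw,qx,qy,sy,wy,xy
∂2: piv[epx,eqw,eqy,ewy,ipq,ipw,iqw,lns,lny,lpw,lpy,lsy,lwy,lxy] rk=14  ker:nsy,pqw,pwy,qwy
rk∂_2=14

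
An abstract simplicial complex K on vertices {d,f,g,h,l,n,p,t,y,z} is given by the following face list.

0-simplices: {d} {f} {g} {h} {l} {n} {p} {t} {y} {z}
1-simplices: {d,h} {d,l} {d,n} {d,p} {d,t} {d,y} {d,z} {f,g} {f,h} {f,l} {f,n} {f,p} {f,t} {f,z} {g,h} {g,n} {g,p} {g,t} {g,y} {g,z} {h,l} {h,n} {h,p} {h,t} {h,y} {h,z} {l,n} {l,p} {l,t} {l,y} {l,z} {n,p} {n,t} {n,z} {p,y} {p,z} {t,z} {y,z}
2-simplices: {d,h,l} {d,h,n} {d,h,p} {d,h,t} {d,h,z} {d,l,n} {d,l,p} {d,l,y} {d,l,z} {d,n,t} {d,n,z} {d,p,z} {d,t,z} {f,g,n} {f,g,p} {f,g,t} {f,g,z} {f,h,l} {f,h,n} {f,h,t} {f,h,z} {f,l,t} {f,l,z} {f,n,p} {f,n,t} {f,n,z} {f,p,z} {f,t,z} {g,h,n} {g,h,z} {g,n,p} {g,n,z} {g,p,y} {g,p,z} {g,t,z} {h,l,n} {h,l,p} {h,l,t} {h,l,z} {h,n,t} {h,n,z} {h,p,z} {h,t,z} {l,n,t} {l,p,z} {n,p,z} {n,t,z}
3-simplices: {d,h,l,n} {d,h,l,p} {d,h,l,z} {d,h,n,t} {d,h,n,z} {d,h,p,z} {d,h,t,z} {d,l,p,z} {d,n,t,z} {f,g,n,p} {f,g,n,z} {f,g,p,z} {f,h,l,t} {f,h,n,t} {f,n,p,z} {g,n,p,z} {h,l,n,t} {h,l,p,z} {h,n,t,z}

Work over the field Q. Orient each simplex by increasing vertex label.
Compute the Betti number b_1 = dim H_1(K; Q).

n_0=10 n_1=38 n_2=47 n_3=19  [Q]
∂1: piv[dh,dl,dn,dp,dt,dy,dz,fg,fh] rk=9  ker:fl,fn,fp,ft,fz,gh,gn,gp,gt,gy,gz,hl,hn,hp,ht,hy,hz,ln,lp,lt,ly,lz,np,nt,nz,py,pz,tz,yz
∂2: piv[dhl,dhn,dhp,dht,dhz,dln,dlp,dly,dlz,dnt,dnz,dpz,dtz,fgn,fgp,fgt,fgz,fhl,fhn,fht,fhz,flt,fnp,fpz,ghn,gpy] rk=26  ker:flz,fnt,fnz,ftz,ghz,gnp,gnz,gpz,gtz,hln,hlp,hlt,hlz,hnt,hnz,hpz,htz,lnt,lpz,npz,ntz
∂3: piv[dhln,dhlp,dhlz,dhnt,dhnz,dhpz,dhtz,dlpz,dntz,fgnp,fgnz,fgpz,fhlt,fhnt,fnpz,hlnt] rk=16  ker:gnpz,hlpz,hntz
b_1=(38−9)−26=3

b_1=3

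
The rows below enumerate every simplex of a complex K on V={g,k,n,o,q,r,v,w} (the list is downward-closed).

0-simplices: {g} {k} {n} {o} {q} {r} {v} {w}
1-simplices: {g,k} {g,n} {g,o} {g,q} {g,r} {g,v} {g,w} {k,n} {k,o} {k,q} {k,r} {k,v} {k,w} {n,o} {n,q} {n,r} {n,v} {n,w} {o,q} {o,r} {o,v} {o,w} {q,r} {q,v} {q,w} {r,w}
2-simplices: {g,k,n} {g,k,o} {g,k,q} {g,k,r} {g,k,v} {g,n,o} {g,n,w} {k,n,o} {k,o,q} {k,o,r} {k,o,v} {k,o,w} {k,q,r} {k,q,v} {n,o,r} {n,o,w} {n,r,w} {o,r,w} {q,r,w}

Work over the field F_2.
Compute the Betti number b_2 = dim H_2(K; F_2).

b_2=2

n_0=8 n_1=26 n_2=19  [Z2]
∂1: piv[gk,gn,go,gq,gr,gv,gw] rk=7  ker:kn,ko,kq,kr,kv,kw,no,nq,nr,nv,nw,oq,or,ov,ow,qr,qv,qw,rw
∂2: piv[gkn,gko,gkq,gkr,gkv,gno,gnw,koq,kor,kov,kow,kqr,kqv,nor,now,nrw,qrw] rk=17  ker:kno,orw
b_2=(19−17)−0=2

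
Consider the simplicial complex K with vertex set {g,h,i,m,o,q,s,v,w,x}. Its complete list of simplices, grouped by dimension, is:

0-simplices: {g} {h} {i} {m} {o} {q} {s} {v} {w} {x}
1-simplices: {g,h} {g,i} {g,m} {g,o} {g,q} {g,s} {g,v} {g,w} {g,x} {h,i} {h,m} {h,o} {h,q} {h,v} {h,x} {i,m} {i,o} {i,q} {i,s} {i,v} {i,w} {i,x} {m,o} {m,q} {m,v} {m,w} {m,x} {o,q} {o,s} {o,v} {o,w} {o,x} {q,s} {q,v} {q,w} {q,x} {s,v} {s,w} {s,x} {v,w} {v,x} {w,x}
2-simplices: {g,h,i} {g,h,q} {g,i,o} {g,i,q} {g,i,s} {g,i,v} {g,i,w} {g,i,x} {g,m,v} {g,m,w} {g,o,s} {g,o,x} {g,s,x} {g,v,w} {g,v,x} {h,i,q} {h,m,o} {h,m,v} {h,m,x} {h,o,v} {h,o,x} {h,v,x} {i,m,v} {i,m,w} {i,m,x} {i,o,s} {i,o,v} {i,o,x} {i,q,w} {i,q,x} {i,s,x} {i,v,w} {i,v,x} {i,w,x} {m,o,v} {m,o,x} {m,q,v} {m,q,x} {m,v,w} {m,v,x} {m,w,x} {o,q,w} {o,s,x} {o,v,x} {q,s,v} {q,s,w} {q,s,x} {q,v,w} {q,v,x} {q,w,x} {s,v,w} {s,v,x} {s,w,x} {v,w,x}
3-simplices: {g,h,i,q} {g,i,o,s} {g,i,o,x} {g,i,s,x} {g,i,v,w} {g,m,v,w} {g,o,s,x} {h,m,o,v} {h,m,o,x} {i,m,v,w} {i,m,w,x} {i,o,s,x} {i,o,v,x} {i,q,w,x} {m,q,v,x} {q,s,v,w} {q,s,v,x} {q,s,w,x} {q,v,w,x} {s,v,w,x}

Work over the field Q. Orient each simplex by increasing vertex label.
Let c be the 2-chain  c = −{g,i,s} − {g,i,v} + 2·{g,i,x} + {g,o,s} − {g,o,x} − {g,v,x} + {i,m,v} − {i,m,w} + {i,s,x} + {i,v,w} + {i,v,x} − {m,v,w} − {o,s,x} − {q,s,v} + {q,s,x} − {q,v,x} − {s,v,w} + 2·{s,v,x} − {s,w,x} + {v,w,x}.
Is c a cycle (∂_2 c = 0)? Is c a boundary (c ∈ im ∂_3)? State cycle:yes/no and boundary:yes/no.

cycle:yes boundary:no

n_0=10 n_1=42 n_2=54 n_3=20  [Q]
∂1: piv[gh,gi,gm,go,gq,gs,gv,gw,gx] rk=9  ker:hi,hm,ho,hq,hv,hx,im,io,iq,is,iv,iw,ix,mo,mq,mv,mw,mx,oq,os,ov,ow,ox,qs,qv,qw,qx,sv,sw,sx,vw,vx,wx
∂2: piv[ghi,ghq,gio,giq,gis,giv,giw,gix,gmv,gmw,gos,gox,gsx,gvw,gvx,hmo,hmv,hmx,hov,hox,hvx,imv,iqw,iqx,iwx,mqv,mqx,oqw,qsv,qsw,qsx] rk=31  ker:hiq,imw,imx,ios,iov,iox,isx,ivw,ivx,mov,mox,mvw,mvx,mwx,osx,ovx,qvw,qvx,qwx,svw,svx,swx,vwx
∂3: piv[ghiq,gios,giox,gisx,givw,gmvw,gosx,hmov,hmox,imvw,imwx,iovx,iqwx,mqvx,qsvw,qsvx,qswx,qvwx] rk=18  ker:iosx,svwx
∂2c = 0
c vs im∂3: residual ≠ 0 ⇒ not boundary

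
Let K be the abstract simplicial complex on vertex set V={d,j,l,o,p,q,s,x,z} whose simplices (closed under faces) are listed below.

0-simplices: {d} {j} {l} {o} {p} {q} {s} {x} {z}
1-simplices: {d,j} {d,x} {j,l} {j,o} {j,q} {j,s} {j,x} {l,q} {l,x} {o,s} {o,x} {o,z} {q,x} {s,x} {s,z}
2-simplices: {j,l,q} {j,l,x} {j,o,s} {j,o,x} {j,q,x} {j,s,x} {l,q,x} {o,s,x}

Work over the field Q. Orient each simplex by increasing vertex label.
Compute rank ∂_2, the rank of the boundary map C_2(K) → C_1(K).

n_0=9 n_1=15 n_2=8  [Q]
∂1: piv[dj,dx,jl,jo,jq,js,oz] rk=7  ker:jx,lq,lx,os,ox,qx,sx,sz
∂2: piv[jlq,jlx,jos,jox,jqx,jsx] rk=6  ker:lqx,osx
rk∂_2=6

rank∂_2=6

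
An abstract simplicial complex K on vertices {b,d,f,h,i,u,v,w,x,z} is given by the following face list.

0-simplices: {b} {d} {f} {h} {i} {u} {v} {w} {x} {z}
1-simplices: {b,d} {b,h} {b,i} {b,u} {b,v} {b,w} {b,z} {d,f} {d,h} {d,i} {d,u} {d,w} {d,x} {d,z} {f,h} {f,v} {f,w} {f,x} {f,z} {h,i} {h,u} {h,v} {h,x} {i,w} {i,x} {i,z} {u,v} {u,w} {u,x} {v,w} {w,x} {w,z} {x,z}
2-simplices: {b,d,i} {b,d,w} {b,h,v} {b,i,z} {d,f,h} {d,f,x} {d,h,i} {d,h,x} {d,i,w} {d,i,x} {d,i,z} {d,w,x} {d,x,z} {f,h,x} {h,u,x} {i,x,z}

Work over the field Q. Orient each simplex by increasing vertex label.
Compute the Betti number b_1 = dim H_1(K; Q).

n_0=10 n_1=33 n_2=16  [Q]
∂1: piv[bd,bh,bi,bu,bv,bw,bz,df,dx] rk=9  ker:dh,di,du,dw,dz,fh,fv,fw,fx,fz,hi,hu,hv,hx,iw,ix,iz,uv,uw,ux,vw,wx,wz,xz
∂2: piv[bdi,bdw,bhv,biz,dfh,dfx,dhi,dhx,diw,dix,diz,dwx,dxz,hux] rk=14  ker:fhx,ixz
b_1=(33−9)−14=10

b_1=10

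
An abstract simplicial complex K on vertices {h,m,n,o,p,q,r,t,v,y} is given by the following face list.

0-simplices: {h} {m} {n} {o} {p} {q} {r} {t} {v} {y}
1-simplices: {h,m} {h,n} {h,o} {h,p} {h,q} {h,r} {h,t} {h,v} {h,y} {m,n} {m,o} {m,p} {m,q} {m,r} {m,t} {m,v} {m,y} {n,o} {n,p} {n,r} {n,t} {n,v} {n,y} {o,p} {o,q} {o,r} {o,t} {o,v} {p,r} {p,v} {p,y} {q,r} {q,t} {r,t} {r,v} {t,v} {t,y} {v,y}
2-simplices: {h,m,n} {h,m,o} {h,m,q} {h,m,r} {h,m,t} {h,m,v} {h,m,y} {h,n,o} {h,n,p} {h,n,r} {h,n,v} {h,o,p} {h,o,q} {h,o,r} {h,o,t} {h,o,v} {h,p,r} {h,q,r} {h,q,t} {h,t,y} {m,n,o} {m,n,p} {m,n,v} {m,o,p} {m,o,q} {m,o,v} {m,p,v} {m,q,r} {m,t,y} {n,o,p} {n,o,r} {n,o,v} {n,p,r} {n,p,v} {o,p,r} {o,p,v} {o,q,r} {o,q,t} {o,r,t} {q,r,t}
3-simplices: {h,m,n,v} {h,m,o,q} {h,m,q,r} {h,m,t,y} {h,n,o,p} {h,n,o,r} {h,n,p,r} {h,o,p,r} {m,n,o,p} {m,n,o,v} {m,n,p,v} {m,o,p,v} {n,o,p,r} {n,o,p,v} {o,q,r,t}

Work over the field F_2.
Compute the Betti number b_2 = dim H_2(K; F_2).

b_2=4

n_0=10 n_1=38 n_2=40 n_3=15  [Z2]
∂1: piv[hm,hn,ho,hp,hq,hr,ht,hv,hy] rk=9  ker:mn,mo,mp,mq,mr,mt,mv,my,no,np,nr,nt,nv,ny,op,oq,or,ot,ov,pr,pv,py,qr,qt,rt,rv,tv,ty,vy
∂2: piv[hmn,hmo,hmq,hmr,hmt,hmv,hmy,hno,hnp,hnr,hnv,hop,hoq,hor,hot,hov,hpr,hqr,hqt,hty,mnp,mpv,ort] rk=23  ker:mno,mnv,mop,moq,mov,mqr,mty,nop,nor,nov,npr,npv,opr,opv,oqr,oqt,qrt
∂3: piv[hmnv,hmoq,hmqr,hmty,hnop,hnor,hnpr,hopr,mnop,mnov,mnpv,mopv,oqrt] rk=13  ker:nopr,nopv
b_2=(40−23)−13=4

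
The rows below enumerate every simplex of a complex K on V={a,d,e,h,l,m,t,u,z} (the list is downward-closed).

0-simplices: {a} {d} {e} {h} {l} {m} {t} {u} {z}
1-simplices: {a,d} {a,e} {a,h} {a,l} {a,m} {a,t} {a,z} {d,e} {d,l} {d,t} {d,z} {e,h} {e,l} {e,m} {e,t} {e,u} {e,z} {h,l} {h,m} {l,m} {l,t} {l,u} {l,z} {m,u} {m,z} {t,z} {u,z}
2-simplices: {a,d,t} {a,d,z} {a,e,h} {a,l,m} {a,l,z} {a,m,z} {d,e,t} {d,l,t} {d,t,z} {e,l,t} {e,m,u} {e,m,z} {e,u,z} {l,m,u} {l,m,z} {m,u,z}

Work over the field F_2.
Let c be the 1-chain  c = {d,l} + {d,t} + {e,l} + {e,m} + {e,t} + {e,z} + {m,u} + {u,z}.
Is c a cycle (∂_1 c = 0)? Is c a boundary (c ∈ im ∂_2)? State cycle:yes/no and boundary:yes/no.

cycle:yes boundary:yes

n_0=9 n_1=27 n_2=16  [Z2]
∂1: piv[ad,ae,ah,al,am,at,az,eu] rk=8  ker:de,dl,dt,dz,eh,el,em,et,ez,hl,hm,lm,lt,lu,lz,mu,mz,tz,uz
∂2: piv[adt,adz,aeh,alm,alz,amz,det,dlt,dtz,elt,emu,emz,euz,lmu] rk=14  ker:lmz,muz
∂1c = 0
c vs im∂2: reduces to 0 ⇒ boundary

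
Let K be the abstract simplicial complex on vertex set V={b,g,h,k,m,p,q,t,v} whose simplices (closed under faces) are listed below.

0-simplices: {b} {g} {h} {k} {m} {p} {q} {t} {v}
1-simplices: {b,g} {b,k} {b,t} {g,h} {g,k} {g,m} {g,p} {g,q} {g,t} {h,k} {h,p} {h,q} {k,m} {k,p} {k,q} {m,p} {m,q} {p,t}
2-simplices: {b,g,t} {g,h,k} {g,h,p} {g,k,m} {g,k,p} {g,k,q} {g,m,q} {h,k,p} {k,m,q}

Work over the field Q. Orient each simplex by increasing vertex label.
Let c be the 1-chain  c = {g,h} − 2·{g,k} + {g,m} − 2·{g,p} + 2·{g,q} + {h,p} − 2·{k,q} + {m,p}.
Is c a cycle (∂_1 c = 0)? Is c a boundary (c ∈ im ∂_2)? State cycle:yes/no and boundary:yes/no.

n_0=9 n_1=18 n_2=9  [Q]
∂1: piv[bg,bk,bt,gh,gm,gp,gq] rk=7  ker:gk,gt,hk,hp,hq,km,kp,kq,mp,mq,pt
∂2: piv[bgt,ghk,ghp,gkm,gkp,gkq,gmq] rk=7  ker:hkp,kmq
∂1c = 0
c vs im∂2: residual ≠ 0 ⇒ not boundary

cycle:yes boundary:no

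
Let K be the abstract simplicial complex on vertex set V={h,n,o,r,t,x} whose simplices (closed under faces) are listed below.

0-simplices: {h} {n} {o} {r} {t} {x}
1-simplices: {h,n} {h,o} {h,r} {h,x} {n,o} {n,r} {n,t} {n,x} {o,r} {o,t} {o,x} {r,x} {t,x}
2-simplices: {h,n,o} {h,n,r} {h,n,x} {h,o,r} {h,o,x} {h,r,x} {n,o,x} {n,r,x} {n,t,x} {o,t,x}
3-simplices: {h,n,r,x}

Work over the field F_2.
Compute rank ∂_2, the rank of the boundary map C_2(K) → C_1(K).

rank∂_2=8

n_0=6 n_1=13 n_2=10 n_3=1  [Z2]
∂1: piv[hn,ho,hr,hx,nt] rk=5  ker:no,nr,nx,or,ot,ox,rx,tx
∂2: piv[hno,hnr,hnx,hor,hox,hrx,ntx,otx] rk=8  ker:nox,nrx
∂3: piv[hnrx] rk=1
rk∂_2=8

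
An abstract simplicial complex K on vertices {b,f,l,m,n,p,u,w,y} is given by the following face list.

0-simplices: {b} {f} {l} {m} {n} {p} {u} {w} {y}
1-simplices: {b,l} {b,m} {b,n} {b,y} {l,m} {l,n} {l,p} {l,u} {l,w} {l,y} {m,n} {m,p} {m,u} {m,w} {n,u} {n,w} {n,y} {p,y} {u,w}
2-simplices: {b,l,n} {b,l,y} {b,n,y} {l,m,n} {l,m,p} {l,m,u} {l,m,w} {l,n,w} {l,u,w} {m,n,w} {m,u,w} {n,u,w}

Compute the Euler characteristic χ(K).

χ(K)=2

n_0=9 n_1=19 n_2=12
χ=+9−19+12=2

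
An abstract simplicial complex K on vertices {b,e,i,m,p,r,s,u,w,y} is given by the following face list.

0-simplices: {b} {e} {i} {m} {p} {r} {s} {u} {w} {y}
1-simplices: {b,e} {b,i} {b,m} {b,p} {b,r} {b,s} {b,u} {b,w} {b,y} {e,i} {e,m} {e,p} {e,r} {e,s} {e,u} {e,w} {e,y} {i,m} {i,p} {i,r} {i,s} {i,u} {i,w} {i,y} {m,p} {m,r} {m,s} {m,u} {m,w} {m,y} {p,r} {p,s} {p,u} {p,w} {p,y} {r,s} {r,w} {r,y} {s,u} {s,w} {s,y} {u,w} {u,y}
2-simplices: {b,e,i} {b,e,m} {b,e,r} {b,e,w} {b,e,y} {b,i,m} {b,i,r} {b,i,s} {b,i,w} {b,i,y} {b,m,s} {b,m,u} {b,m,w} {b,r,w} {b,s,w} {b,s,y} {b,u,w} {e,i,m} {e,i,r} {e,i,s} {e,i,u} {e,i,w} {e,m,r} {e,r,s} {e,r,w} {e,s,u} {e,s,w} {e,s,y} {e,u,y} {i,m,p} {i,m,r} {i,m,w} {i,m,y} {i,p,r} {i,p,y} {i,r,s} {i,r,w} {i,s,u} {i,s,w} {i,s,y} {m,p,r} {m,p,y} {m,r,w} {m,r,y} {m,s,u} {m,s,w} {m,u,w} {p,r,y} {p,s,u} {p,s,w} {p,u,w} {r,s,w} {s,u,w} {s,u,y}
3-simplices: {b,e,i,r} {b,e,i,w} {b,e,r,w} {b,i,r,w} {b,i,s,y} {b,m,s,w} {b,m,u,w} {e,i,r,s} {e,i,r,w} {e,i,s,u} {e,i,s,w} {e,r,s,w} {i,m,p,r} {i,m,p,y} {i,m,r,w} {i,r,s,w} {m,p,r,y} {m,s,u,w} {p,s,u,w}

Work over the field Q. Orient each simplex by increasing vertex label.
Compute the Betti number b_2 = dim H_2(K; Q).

n_0=10 n_1=43 n_2=54 n_3=19  [Q]
∂1: piv[be,bi,bm,bp,br,bs,bu,bw,by] rk=9  ker:ei,em,ep,er,es,eu,ew,ey,im,ip,ir,is,iu,iw,iy,mp,mr,ms,mu,mw,my,pr,ps,pu,pw,py,rs,rw,ry,su,sw,sy,uw,uy
∂2: piv[bei,bem,ber,bew,bey,bim,bir,bis,biw,biy,bms,bmu,bmw,brw,bsw,bsy,buw,eis,eiu,emr,ers,esu,euy,imp,imy,ipr,ipy,mry,msu,psu,psw] rk=31  ker:eim,eir,eiw,erw,esw,esy,imr,imw,irs,irw,isu,isw,isy,mpr,mpy,mrw,msw,muw,pry,puw,rsw,suw,suy
∂3: piv[beir,beiw,berw,birw,bisy,bmsw,bmuw,eirs,eisu,eisw,ersw,impr,impy,imrw,mpry,msuw,psuw] rk=17  ker:eirw,irsw
b_2=(54−31)−17=6

b_2=6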